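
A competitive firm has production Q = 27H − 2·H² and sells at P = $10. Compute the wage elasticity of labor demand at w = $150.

From P·MP_H = w with MP_H = 27 − 4H, labor demand is H(w) = (27 − w/10)/4.
dH/dw = −1/(40) = -0.025.
At w = 150, H = 3, so ε = (dH/dw)·(w/H) = (-0.025)·(150/3) = -1.25.

ε = -1.25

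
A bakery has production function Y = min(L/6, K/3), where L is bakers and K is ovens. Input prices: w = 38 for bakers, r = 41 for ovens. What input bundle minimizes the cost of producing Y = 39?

With a fixed-proportions technology, the cost-minimizing bundle uses no slack in either input: L/6 = K/3 = Y.
So L = 6·39 = 234 and K = 3·39 = 117.

L* = 234, K* = 117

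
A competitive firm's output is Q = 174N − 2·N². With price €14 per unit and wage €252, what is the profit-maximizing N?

The marginal product of N is MP_N = 174 − 4N.
A price-taking firm hires until the value of the marginal product equals the wage: P·MP_N = w, so 14·(174 − 4N) = 252.
Then 174 − 4N = 18, giving N = 39.

N* = 39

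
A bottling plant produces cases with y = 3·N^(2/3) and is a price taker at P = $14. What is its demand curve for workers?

N(w) = 21952/w³

MP_N = (2/3)·3·N^(-1/3) = 2·N^(-1/3).
Setting P·MP_N = w: 28·N^(-1/3) = w.
Solving for N: N^(-1/3) = w/28, so N = (28/w)^(3).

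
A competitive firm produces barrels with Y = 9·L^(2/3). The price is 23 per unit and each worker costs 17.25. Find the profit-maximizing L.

MP_L = (2/3)·9·L^(-1/3) = 6·L^(-1/3).
Profit maximization for a price taker requires P·MP_L = w: 23·6·L^(-1/3) = 17.25.
So L^(-1/3) = 0.125, which gives L = 512.

L* = 512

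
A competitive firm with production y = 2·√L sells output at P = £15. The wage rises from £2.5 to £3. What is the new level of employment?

L* = 25

From P·MP_L = w with MP_L = L^(-1/2), the labor demand is L(w) = (15/w)^(2).
At w = 2.5: L = 36. At w = 3: L = 25.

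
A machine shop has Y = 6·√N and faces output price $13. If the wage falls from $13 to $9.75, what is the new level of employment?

From P·MP_N = w with MP_N = 3·N^(-1/2), the labor demand is N(w) = (39/w)^(2).
At w = 13: N = 9. At w = 9.75: N = 16.

N* = 16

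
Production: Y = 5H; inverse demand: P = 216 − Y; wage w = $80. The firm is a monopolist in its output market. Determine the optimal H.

Marginal revenue from the inverse demand is MR = 216 − 2Y.
The marginal product is MP_H = 5.
A monopolist hires until marginal revenue product equals the wage: MR·MP_H = w.
(216 − 10H)·5 = 80, so H = 20.

H* = 20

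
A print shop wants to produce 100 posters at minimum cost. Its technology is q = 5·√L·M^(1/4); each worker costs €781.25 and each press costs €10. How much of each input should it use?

Cost minimization requires the marginal rate of technical substitution to equal the input-price ratio: MP_L/MP_M = w/r.
Here MP_L/MP_M = (1/2)·(M/L)/(1/4) = 2·(M/L). Setting this equal to 781.25/10 = 78.125 gives M = 39.0625L.
Substituting into q = 100: 5·L^(1/2)·(39.0625L)^(1/4) = 100.
Solving, L = 16 and M = 625.

L* = 16, M* = 625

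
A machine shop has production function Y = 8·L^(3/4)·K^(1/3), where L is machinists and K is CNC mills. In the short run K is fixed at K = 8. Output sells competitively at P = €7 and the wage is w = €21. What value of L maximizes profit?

With K = 8, MP_L = (3/4)·8·L^(-1/4)·8^(1/3) = 12·L^(-1/4).
Profit maximization for a price taker requires P·MP_L = w: 7·12·L^(-1/4) = 21.
So L^(-1/4) = 0.25, which gives L = 256.

L* = 256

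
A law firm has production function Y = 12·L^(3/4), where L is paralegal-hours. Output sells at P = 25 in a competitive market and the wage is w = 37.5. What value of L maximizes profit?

L* = 1296

MP_L = (3/4)·12·L^(-1/4) = 9·L^(-1/4).
Profit maximization for a price taker requires P·MP_L = w: 25·9·L^(-1/4) = 37.5.
So L^(-1/4) = 1/6, which gives L = 1296.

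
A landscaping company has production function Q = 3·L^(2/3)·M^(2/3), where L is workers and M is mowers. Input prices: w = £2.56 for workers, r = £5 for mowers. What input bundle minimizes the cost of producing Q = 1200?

Cost minimization requires the marginal rate of technical substitution to equal the input-price ratio: MP_L/MP_M = w/r.
Here MP_L/MP_M = (2/3)·(M/L)/(2/3) = (M/L). Setting this equal to 2.56/5 = 0.512 gives M = 0.512L.
Substituting into Q = 1200: 3·L^(2/3)·(0.512L)^(2/3) = 1200.
Solving, L = 125 and M = 64.

L* = 125, M* = 64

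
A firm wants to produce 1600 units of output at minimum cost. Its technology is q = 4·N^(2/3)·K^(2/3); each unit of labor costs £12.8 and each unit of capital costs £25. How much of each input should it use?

N* = 125, K* = 64

Cost minimization requires the marginal rate of technical substitution to equal the input-price ratio: MP_N/MP_K = w/r.
Here MP_N/MP_K = (2/3)·(K/N)/(2/3) = (K/N). Setting this equal to 12.8/25 = 0.512 gives K = 0.512N.
Substituting into q = 1600: 4·N^(2/3)·(0.512N)^(2/3) = 1600.
Solving, N = 125 and K = 64.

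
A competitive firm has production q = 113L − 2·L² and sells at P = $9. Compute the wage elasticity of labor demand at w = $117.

From P·MP_L = w with MP_L = 113 − 4L, labor demand is L(w) = (113 − w/9)/4.
dL/dw = −1/(36) = -1/36.
At w = 117, L = 25, so ε = (dL/dw)·(w/L) = (-1/36)·(117/25) = -0.13.

ε = -0.13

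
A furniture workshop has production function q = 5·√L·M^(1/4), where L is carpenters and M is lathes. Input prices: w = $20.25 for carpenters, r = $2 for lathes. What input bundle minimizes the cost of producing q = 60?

L* = 16, M* = 81

Cost minimization requires the marginal rate of technical substitution to equal the input-price ratio: MP_L/MP_M = w/r.
Here MP_L/MP_M = (1/2)·(M/L)/(1/4) = 2·(M/L). Setting this equal to 20.25/2 = 10.125 gives M = 5.0625L.
Substituting into q = 60: 5·L^(1/2)·(5.0625L)^(1/4) = 60.
Solving, L = 16 and M = 81.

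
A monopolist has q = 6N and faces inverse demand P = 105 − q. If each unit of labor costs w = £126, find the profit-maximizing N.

Marginal revenue from the inverse demand is MR = 105 − 2q.
The marginal product is MP_N = 6.
A monopolist hires until marginal revenue product equals the wage: MR·MP_N = w.
(105 − 12N)·6 = 126, so N = 7.

N* = 7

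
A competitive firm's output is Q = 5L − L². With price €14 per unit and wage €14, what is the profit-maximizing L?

L* = 2

The marginal product of L is MP_L = 5 − 2L.
A price-taking firm hires until the value of the marginal product equals the wage: P·MP_L = w, so 14·(5 − 2L) = 14.
Then 5 − 2L = 1, giving L = 2.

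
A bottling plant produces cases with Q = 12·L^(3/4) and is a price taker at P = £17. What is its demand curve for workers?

L(w) = (153/w)^(4)

MP_L = (3/4)·12·L^(-1/4) = 9·L^(-1/4).
Setting P·MP_L = w: 153·L^(-1/4) = w.
Solving for L: L^(-1/4) = w/153, so L = (153/w)^(4).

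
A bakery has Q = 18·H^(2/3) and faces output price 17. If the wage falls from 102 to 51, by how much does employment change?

ΔH = 56

From P·MP_H = w with MP_H = 12·H^(-1/3), the labor demand is H(w) = (204/w)^(3).
At w = 102: H = 8. At w = 51: H = 64.
ΔH = 64 − 8 = 56.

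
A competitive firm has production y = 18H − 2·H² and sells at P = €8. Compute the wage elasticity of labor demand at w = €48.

From P·MP_H = w with MP_H = 18 − 4H, labor demand is H(w) = (18 − w/8)/4.
dH/dw = −1/(32) = -0.03125.
At w = 48, H = 3, so ε = (dH/dw)·(w/H) = (-0.03125)·(48/3) = -0.5.

ε = -0.5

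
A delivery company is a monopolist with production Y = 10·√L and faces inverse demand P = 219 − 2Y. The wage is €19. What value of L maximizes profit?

L* = 25

Marginal revenue from the inverse demand is MR = 219 − 4Y.
The marginal product is MP_L = 5·L^(-1/2).
A monopolist hires until marginal revenue product equals the wage: MR·MP_L = w.
At L, Y = 10·√L. Substituting and solving: (219 − 40·√L)·5·L^(-1/2) = 19 gives L = 25.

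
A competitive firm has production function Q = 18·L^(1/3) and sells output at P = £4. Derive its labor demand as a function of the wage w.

MP_L = (1/3)·18·L^(-2/3) = 6·L^(-2/3).
Setting P·MP_L = w: 24·L^(-2/3) = w.
Solving for L: L^(-2/3) = w/24, so L = (24/w)^(3/2).

L(w) = (24/w)^(3/2)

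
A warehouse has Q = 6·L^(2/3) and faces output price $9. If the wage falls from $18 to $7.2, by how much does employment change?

ΔL = 117

From P·MP_L = w with MP_L = 4·L^(-1/3), the labor demand is L(w) = (36/w)^(3).
At w = 18: L = 8. At w = 7.2: L = 125.
ΔL = 125 − 8 = 117.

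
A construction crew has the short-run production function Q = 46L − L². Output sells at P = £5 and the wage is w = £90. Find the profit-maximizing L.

The marginal product of L is MP_L = 46 − 2L.
A price-taking firm hires until the value of the marginal product equals the wage: P·MP_L = w, so 5·(46 − 2L) = 90.
Then 46 − 2L = 18, giving L = 14.

L* = 14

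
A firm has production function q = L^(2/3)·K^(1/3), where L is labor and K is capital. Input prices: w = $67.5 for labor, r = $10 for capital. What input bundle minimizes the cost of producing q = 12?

L* = 8, K* = 27

Cost minimization requires the marginal rate of technical substitution to equal the input-price ratio: MP_L/MP_K = w/r.
Here MP_L/MP_K = (2/3)·(K/L)/(1/3) = 2·(K/L). Setting this equal to 67.5/10 = 6.75 gives K = 3.375L.
Substituting into q = 12: L^(2/3)·(3.375L)^(1/3) = 12.
Solving, L = 8 and K = 27.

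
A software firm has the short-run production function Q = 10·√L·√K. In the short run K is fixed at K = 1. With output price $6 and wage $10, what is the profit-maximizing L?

With K = 1, MP_L = (1/2)·10·L^(-1/2)·1^(1/2) = 5·L^(-1/2).
Profit maximization for a price taker requires P·MP_L = w: 6·5·L^(-1/2) = 10.
So L^(-1/2) = 1/3, which gives L = 9.

L* = 9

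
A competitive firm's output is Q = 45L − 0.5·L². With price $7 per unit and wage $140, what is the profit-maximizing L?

L* = 25

The marginal product of L is MP_L = 45 − L.
A price-taking firm hires until the value of the marginal product equals the wage: P·MP_L = w, so 7·(45 − L) = 140.
Then 45 − L = 20, giving L = 25.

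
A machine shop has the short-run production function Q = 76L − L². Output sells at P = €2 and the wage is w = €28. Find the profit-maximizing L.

The marginal product of L is MP_L = 76 − 2L.
A price-taking firm hires until the value of the marginal product equals the wage: P·MP_L = w, so 2·(76 − 2L) = 28.
Then 76 − 2L = 14, giving L = 31.

L* = 31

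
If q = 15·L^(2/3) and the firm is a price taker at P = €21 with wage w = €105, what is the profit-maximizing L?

L* = 8

MP_L = (2/3)·15·L^(-1/3) = 10·L^(-1/3).
Profit maximization for a price taker requires P·MP_L = w: 21·10·L^(-1/3) = 105.
So L^(-1/3) = 0.5, which gives L = 8.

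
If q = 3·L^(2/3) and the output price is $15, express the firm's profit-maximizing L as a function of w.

L(w) = 27000/w³

MP_L = (2/3)·3·L^(-1/3) = 2·L^(-1/3).
Setting P·MP_L = w: 30·L^(-1/3) = w.
Solving for L: L^(-1/3) = w/30, so L = (30/w)^(3).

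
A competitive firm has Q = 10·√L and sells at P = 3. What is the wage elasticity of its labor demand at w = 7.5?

MP_L = (1/2)·10·L^(-1/2), so P·MP_L = w gives 15·L^(-1/2) = w.
Solving, L(w) = (15/w)^(2). This is a constant-elasticity form: L ∝ w^(−2), so ε = −2.

ε = -2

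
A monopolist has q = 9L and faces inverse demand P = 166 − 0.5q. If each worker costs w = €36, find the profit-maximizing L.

L* = 18

Marginal revenue from the inverse demand is MR = 166 − q.
The marginal product is MP_L = 9.
A monopolist hires until marginal revenue product equals the wage: MR·MP_L = w.
(166 − 9L)·9 = 36, so L = 18.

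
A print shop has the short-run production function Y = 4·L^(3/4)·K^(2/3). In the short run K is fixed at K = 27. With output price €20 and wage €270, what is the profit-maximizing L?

With K = 27, MP_L = (3/4)·4·L^(-1/4)·27^(2/3) = 27·L^(-1/4).
Profit maximization for a price taker requires P·MP_L = w: 20·27·L^(-1/4) = 270.
So L^(-1/4) = 0.5, which gives L = 16.

L* = 16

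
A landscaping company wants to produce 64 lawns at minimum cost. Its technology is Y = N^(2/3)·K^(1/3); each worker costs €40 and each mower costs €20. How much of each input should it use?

N* = 64, K* = 64

Cost minimization requires the marginal rate of technical substitution to equal the input-price ratio: MP_N/MP_K = w/r.
Here MP_N/MP_K = (2/3)·(K/N)/(1/3) = 2·(K/N). Setting this equal to 40/20 = 2 gives K = N.
Substituting into Y = 64: N^(2/3)·(N)^(1/3) = 64.
Solving, N = 64 and K = 64.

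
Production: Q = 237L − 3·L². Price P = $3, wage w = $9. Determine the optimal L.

L* = 39

The marginal product of L is MP_L = 237 − 6L.
A price-taking firm hires until the value of the marginal product equals the wage: P·MP_L = w, so 3·(237 − 6L) = 9.
Then 237 − 6L = 3, giving L = 39.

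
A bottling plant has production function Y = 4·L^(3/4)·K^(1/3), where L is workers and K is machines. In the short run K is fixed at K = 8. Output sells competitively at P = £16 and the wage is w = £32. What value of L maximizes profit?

L* = 81

With K = 8, MP_L = (3/4)·4·L^(-1/4)·8^(1/3) = 6·L^(-1/4).
Profit maximization for a price taker requires P·MP_L = w: 16·6·L^(-1/4) = 32.
So L^(-1/4) = 1/3, which gives L = 81.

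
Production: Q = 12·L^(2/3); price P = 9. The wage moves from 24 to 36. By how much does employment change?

ΔL = -19

From P·MP_L = w with MP_L = 8·L^(-1/3), the labor demand is L(w) = (72/w)^(3).
At w = 24: L = 27. At w = 36: L = 8.
ΔL = 8 − 27 = -19.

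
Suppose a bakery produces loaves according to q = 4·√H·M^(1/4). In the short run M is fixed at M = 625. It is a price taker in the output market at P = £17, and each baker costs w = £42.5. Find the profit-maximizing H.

H* = 16

With M = 625, MP_H = (1/2)·4·H^(-1/2)·625^(1/4) = 10·H^(-1/2).
Profit maximization for a price taker requires P·MP_H = w: 17·10·H^(-1/2) = 42.5.
So H^(-1/2) = 0.25, which gives H = 16.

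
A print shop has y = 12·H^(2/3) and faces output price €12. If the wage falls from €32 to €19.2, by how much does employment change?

From P·MP_H = w with MP_H = 8·H^(-1/3), the labor demand is H(w) = (96/w)^(3).
At w = 32: H = 27. At w = 19.2: H = 125.
ΔH = 125 − 27 = 98.

ΔH = 98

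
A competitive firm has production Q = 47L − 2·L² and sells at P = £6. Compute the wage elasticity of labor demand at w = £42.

ε = -0.175

From P·MP_L = w with MP_L = 47 − 4L, labor demand is L(w) = (47 − w/6)/4.
dL/dw = −1/(24) = -1/24.
At w = 42, L = 10, so ε = (dL/dw)·(w/L) = (-1/24)·(42/10) = -0.175.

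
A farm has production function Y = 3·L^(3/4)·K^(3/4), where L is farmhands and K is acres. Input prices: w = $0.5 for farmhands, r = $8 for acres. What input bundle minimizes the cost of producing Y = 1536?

L* = 256, K* = 16

Cost minimization requires the marginal rate of technical substitution to equal the input-price ratio: MP_L/MP_K = w/r.
Here MP_L/MP_K = (3/4)·(K/L)/(3/4) = (K/L). Setting this equal to 0.5/8 = 0.0625 gives K = 0.0625L.
Substituting into Y = 1536: 3·L^(3/4)·(0.0625L)^(3/4) = 1536.
Solving, L = 256 and K = 16.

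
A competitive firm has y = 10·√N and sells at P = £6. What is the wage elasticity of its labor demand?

MP_N = (1/2)·10·N^(-1/2), so P·MP_N = w gives 30·N^(-1/2) = w.
Solving, N(w) = (30/w)^(2). This is a constant-elasticity form: N ∝ w^(−2), so ε = −2.

ε = -2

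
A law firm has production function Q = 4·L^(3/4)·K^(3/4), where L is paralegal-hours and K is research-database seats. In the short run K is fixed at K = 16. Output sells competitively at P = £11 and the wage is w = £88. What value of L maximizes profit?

With K = 16, MP_L = (3/4)·4·L^(-1/4)·16^(3/4) = 24·L^(-1/4).
Profit maximization for a price taker requires P·MP_L = w: 11·24·L^(-1/4) = 88.
So L^(-1/4) = 1/3, which gives L = 81.

L* = 81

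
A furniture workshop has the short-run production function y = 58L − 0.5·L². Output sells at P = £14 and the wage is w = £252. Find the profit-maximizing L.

The marginal product of L is MP_L = 58 − L.
A price-taking firm hires until the value of the marginal product equals the wage: P·MP_L = w, so 14·(58 − L) = 252.
Then 58 − L = 18, giving L = 40.

L* = 40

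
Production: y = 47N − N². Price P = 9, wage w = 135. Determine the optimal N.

N* = 16

The marginal product of N is MP_N = 47 − 2N.
A price-taking firm hires until the value of the marginal product equals the wage: P·MP_N = w, so 9·(47 − 2N) = 135.
Then 47 − 2N = 15, giving N = 16.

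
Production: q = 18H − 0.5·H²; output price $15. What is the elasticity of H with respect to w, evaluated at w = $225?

From P·MP_H = w with MP_H = 18 − H, labor demand is H(w) = 18 − w/15.
dH/dw = −1/(15) = -1/15.
At w = 225, H = 3, so ε = (dH/dw)·(w/H) = (-1/15)·(225/3) = -5.

ε = -5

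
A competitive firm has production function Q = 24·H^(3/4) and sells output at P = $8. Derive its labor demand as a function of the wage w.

H(w) = (144/w)^(4)

MP_H = (3/4)·24·H^(-1/4) = 18·H^(-1/4).
Setting P·MP_H = w: 144·H^(-1/4) = w.
Solving for H: H^(-1/4) = w/144, so H = (144/w)^(4).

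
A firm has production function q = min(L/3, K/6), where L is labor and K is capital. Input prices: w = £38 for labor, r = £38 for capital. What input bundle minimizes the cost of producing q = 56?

L* = 168, K* = 336

With a fixed-proportions technology, the cost-minimizing bundle uses no slack in either input: L/3 = K/6 = q.
So L = 3·56 = 168 and K = 6·56 = 336.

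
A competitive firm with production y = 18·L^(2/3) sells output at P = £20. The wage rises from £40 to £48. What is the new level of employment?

From P·MP_L = w with MP_L = 12·L^(-1/3), the labor demand is L(w) = (240/w)^(3).
At w = 40: L = 216. At w = 48: L = 125.

L* = 125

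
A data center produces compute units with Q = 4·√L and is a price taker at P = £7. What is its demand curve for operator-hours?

L(w) = 196/w²

MP_L = (1/2)·4·L^(-1/2) = 2·L^(-1/2).
Setting P·MP_L = w: 14·L^(-1/2) = w.
Solving for L: L^(-1/2) = w/14, so L = (14/w)^(2).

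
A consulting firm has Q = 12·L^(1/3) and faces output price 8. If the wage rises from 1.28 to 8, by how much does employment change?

From P·MP_L = w with MP_L = 4·L^(-2/3), the labor demand is L(w) = (32/w)^(3/2).
At w = 1.28: L = 125. At w = 8: L = 8.
ΔL = 8 − 125 = -117.

ΔL = -117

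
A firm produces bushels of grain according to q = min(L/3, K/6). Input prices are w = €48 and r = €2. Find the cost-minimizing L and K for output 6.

L* = 18, K* = 36

With a fixed-proportions technology, the cost-minimizing bundle uses no slack in either input: L/3 = K/6 = q.
So L = 3·6 = 18 and K = 6·6 = 36.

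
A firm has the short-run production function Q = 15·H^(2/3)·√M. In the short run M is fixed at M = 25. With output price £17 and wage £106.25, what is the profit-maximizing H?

H* = 512

With M = 25, MP_H = (2/3)·15·H^(-1/3)·25^(1/2) = 50·H^(-1/3).
Profit maximization for a price taker requires P·MP_H = w: 17·50·H^(-1/3) = 106.25.
So H^(-1/3) = 0.125, which gives H = 512.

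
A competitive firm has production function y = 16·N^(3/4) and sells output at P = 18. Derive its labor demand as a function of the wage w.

MP_N = (3/4)·16·N^(-1/4) = 12·N^(-1/4).
Setting P·MP_N = w: 216·N^(-1/4) = w.
Solving for N: N^(-1/4) = w/216, so N = (216/w)^(4).

N(w) = (216/w)^(4)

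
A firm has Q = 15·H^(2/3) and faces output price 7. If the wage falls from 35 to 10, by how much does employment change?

ΔH = 335

From P·MP_H = w with MP_H = 10·H^(-1/3), the labor demand is H(w) = (70/w)^(3).
At w = 35: H = 8. At w = 10: H = 343.
ΔH = 343 − 8 = 335.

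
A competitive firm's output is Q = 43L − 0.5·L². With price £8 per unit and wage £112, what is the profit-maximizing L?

L* = 29

The marginal product of L is MP_L = 43 − L.
A price-taking firm hires until the value of the marginal product equals the wage: P·MP_L = w, so 8·(43 − L) = 112.
Then 43 − L = 14, giving L = 29.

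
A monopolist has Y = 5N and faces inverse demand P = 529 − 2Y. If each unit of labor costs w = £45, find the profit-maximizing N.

N* = 26

Marginal revenue from the inverse demand is MR = 529 − 4Y.
The marginal product is MP_N = 5.
A monopolist hires until marginal revenue product equals the wage: MR·MP_N = w.
(529 − 20N)·5 = 45, so N = 26.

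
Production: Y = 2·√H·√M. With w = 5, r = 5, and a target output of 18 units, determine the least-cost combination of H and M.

H* = 9, M* = 9

Cost minimization requires the marginal rate of technical substitution to equal the input-price ratio: MP_H/MP_M = w/r.
Here MP_H/MP_M = (1/2)·(M/H)/(1/2) = (M/H). Setting this equal to 5/5 = 1 gives M = H.
Substituting into Y = 18: 2·H^(1/2)·(H)^(1/2) = 18.
Solving, H = 9 and M = 9.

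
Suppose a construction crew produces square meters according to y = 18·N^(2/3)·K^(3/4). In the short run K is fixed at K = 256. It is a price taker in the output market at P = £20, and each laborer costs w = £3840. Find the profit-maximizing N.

With K = 256, MP_N = (2/3)·18·N^(-1/3)·256^(3/4) = 768·N^(-1/3).
Profit maximization for a price taker requires P·MP_N = w: 20·768·N^(-1/3) = 3840.
So N^(-1/3) = 0.25, which gives N = 64.

N* = 64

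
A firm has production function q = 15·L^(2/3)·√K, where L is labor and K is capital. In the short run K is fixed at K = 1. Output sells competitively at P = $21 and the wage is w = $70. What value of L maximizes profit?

With K = 1, MP_L = (2/3)·15·L^(-1/3)·1^(1/2) = 10·L^(-1/3).
Profit maximization for a price taker requires P·MP_L = w: 21·10·L^(-1/3) = 70.
So L^(-1/3) = 1/3, which gives L = 27.

L* = 27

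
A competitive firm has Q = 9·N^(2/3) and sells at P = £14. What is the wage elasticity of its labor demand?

MP_N = (2/3)·9·N^(-1/3), so P·MP_N = w gives 84·N^(-1/3) = w.
Solving, N(w) = (84/w)^(3). This is a constant-elasticity form: N ∝ w^(−3), so ε = −3.

ε = -3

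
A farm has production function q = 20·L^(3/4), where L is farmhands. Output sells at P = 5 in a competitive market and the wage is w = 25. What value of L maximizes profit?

L* = 81

MP_L = (3/4)·20·L^(-1/4) = 15·L^(-1/4).
Profit maximization for a price taker requires P·MP_L = w: 5·15·L^(-1/4) = 25.
So L^(-1/4) = 1/3, which gives L = 81.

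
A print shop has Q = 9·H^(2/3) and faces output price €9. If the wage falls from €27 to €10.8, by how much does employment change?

ΔH = 117

From P·MP_H = w with MP_H = 6·H^(-1/3), the labor demand is H(w) = (54/w)^(3).
At w = 27: H = 8. At w = 10.8: H = 125.
ΔH = 125 − 8 = 117.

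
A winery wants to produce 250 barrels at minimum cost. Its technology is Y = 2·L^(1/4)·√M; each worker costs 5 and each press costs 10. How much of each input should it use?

Cost minimization requires the marginal rate of technical substitution to equal the input-price ratio: MP_L/MP_M = w/r.
Here MP_L/MP_M = (1/4)·(M/L)/(1/2) = 0.5·(M/L). Setting this equal to 5/10 = 0.5 gives M = L.
Substituting into Y = 250: 2·L^(1/4)·(L)^(1/2) = 250.
Solving, L = 625 and M = 625.

L* = 625, M* = 625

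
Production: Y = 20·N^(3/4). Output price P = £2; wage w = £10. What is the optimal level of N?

MP_N = (3/4)·20·N^(-1/4) = 15·N^(-1/4).
Profit maximization for a price taker requires P·MP_N = w: 2·15·N^(-1/4) = 10.
So N^(-1/4) = 1/3, which gives N = 81.

N* = 81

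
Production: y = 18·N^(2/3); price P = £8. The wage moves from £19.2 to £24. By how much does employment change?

ΔN = -61

From P·MP_N = w with MP_N = 12·N^(-1/3), the labor demand is N(w) = (96/w)^(3).
At w = 19.2: N = 125. At w = 24: N = 64.
ΔN = 64 − 125 = -61.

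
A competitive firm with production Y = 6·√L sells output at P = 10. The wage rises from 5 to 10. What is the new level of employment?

From P·MP_L = w with MP_L = 3·L^(-1/2), the labor demand is L(w) = (30/w)^(2).
At w = 5: L = 36. At w = 10: L = 9.

L* = 9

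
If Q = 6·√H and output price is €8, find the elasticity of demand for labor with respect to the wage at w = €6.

ε = -2

MP_H = (1/2)·6·H^(-1/2), so P·MP_H = w gives 24·H^(-1/2) = w.
Solving, H(w) = (24/w)^(2). This is a constant-elasticity form: H ∝ w^(−2), so ε = −2.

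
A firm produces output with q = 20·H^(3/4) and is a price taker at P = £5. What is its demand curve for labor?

H(w) = (75/w)^(4)

MP_H = (3/4)·20·H^(-1/4) = 15·H^(-1/4).
Setting P·MP_H = w: 75·H^(-1/4) = w.
Solving for H: H^(-1/4) = w/75, so H = (75/w)^(4).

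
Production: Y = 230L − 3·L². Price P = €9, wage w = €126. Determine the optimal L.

L* = 36

The marginal product of L is MP_L = 230 − 6L.
A price-taking firm hires until the value of the marginal product equals the wage: P·MP_L = w, so 9·(230 − 6L) = 126.
Then 230 − 6L = 14, giving L = 36.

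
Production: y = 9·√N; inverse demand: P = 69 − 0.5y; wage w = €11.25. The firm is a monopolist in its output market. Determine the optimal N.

N* = 36

Marginal revenue from the inverse demand is MR = 69 − y.
The marginal product is MP_N = 4.5·N^(-1/2).
A monopolist hires until marginal revenue product equals the wage: MR·MP_N = w.
At N, y = 9·√N. Substituting and solving: (69 − 9·√N)·4.5·N^(-1/2) = 11.25 gives N = 36.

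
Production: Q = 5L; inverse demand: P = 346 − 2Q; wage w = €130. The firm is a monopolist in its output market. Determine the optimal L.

L* = 16

Marginal revenue from the inverse demand is MR = 346 − 4Q.
The marginal product is MP_L = 5.
A monopolist hires until marginal revenue product equals the wage: MR·MP_L = w.
(346 − 20L)·5 = 130, so L = 16.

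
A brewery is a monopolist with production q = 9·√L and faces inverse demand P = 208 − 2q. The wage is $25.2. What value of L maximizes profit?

L* = 25

Marginal revenue from the inverse demand is MR = 208 − 4q.
The marginal product is MP_L = 4.5·L^(-1/2).
A monopolist hires until marginal revenue product equals the wage: MR·MP_L = w.
At L, q = 9·√L. Substituting and solving: (208 − 36·√L)·4.5·L^(-1/2) = 25.2 gives L = 25.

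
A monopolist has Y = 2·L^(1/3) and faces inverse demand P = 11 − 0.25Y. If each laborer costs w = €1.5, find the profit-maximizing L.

Marginal revenue from the inverse demand is MR = 11 − 0.5Y.
The marginal product is MP_L = (2/3)·L^(-2/3).
A monopolist hires until marginal revenue product equals the wage: MR·MP_L = w.
At L, Y = 2·L^(1/3). Substituting and solving: (11 − L^(1/3))·(2/3)·L^(-2/3) = 1.5 gives L = 8.

L* = 8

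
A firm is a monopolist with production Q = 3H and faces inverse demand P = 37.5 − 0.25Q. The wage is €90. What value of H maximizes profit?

Marginal revenue from the inverse demand is MR = 37.5 − 0.5Q.
The marginal product is MP_H = 3.
A monopolist hires until marginal revenue product equals the wage: MR·MP_H = w.
(37.5 − 1.5H)·3 = 90, so H = 5.

H* = 5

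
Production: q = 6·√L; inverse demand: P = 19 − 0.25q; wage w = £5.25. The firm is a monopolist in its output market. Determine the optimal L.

L* = 16

Marginal revenue from the inverse demand is MR = 19 − 0.5q.
The marginal product is MP_L = 3·L^(-1/2).
A monopolist hires until marginal revenue product equals the wage: MR·MP_L = w.
At L, q = 6·√L. Substituting and solving: (19 − 3·√L)·3·L^(-1/2) = 5.25 gives L = 16.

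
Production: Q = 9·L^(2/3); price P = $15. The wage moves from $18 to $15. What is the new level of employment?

L* = 216

From P·MP_L = w with MP_L = 6·L^(-1/3), the labor demand is L(w) = (90/w)^(3).
At w = 18: L = 125. At w = 15: L = 216.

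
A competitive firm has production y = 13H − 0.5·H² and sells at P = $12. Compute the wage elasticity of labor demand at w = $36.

From P·MP_H = w with MP_H = 13 − H, labor demand is H(w) = 13 − w/12.
dH/dw = −1/(12) = -1/12.
At w = 36, H = 10, so ε = (dH/dw)·(w/H) = (-1/12)·(36/10) = -0.3.

ε = -0.3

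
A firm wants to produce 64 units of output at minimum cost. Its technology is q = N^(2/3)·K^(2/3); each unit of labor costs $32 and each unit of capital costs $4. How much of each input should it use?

Cost minimization requires the marginal rate of technical substitution to equal the input-price ratio: MP_N/MP_K = w/r.
Here MP_N/MP_K = (2/3)·(K/N)/(2/3) = (K/N). Setting this equal to 32/4 = 8 gives K = 8N.
Substituting into q = 64: N^(2/3)·(8N)^(2/3) = 64.
Solving, N = 8 and K = 64.

N* = 8, K* = 64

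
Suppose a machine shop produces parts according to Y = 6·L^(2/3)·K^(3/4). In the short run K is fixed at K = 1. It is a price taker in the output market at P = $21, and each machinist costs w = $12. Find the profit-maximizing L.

L* = 343

With K = 1, MP_L = (2/3)·6·L^(-1/3)·1^(3/4) = 4·L^(-1/3).
Profit maximization for a price taker requires P·MP_L = w: 21·4·L^(-1/3) = 12.
So L^(-1/3) = 1/7, which gives L = 343.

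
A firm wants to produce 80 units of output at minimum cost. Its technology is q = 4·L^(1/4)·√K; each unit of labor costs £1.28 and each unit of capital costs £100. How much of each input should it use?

Cost minimization requires the marginal rate of technical substitution to equal the input-price ratio: MP_L/MP_K = w/r.
Here MP_L/MP_K = (1/4)·(K/L)/(1/2) = 0.5·(K/L). Setting this equal to 1.28/100 = 0.0128 gives K = 0.0256L.
Substituting into q = 80: 4·L^(1/4)·(0.0256L)^(1/2) = 80.
Solving, L = 625 and K = 16.

L* = 625, K* = 16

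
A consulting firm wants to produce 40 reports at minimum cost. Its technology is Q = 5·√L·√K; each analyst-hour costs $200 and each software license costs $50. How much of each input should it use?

L* = 4, K* = 16

Cost minimization requires the marginal rate of technical substitution to equal the input-price ratio: MP_L/MP_K = w/r.
Here MP_L/MP_K = (1/2)·(K/L)/(1/2) = (K/L). Setting this equal to 200/50 = 4 gives K = 4L.
Substituting into Q = 40: 5·L^(1/2)·(4L)^(1/2) = 40.
Solving, L = 4 and K = 16.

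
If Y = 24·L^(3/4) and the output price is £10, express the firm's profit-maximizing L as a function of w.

L(w) = (180/w)^(4)

MP_L = (3/4)·24·L^(-1/4) = 18·L^(-1/4).
Setting P·MP_L = w: 180·L^(-1/4) = w.
Solving for L: L^(-1/4) = w/180, so L = (180/w)^(4).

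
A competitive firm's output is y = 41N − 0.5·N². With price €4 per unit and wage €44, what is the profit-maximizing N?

N* = 30

The marginal product of N is MP_N = 41 − N.
A price-taking firm hires until the value of the marginal product equals the wage: P·MP_N = w, so 4·(41 − N) = 44.
Then 41 − N = 11, giving N = 30.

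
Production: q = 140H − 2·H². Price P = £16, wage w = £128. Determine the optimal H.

H* = 33

The marginal product of H is MP_H = 140 − 4H.
A price-taking firm hires until the value of the marginal product equals the wage: P·MP_H = w, so 16·(140 − 4H) = 128.
Then 140 − 4H = 8, giving H = 33.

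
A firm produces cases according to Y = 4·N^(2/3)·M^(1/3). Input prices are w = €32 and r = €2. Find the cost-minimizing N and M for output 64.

N* = 8, M* = 64

Cost minimization requires the marginal rate of technical substitution to equal the input-price ratio: MP_N/MP_M = w/r.
Here MP_N/MP_M = (2/3)·(M/N)/(1/3) = 2·(M/N). Setting this equal to 32/2 = 16 gives M = 8N.
Substituting into Y = 64: 4·N^(2/3)·(8N)^(1/3) = 64.
Solving, N = 8 and M = 64.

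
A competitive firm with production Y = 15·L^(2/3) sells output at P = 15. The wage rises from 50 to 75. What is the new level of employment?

L* = 8

From P·MP_L = w with MP_L = 10·L^(-1/3), the labor demand is L(w) = (150/w)^(3).
At w = 50: L = 27. At w = 75: L = 8.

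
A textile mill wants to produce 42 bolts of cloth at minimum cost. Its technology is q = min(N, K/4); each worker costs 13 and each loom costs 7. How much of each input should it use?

N* = 42, K* = 168

With a fixed-proportions technology, the cost-minimizing bundle uses no slack in either input: N = K/4 = q.
So N = 42 and K = 4·42 = 168.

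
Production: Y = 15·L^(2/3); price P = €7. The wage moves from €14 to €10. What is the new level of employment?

L* = 343

From P·MP_L = w with MP_L = 10·L^(-1/3), the labor demand is L(w) = (70/w)^(3).
At w = 14: L = 125. At w = 10: L = 343.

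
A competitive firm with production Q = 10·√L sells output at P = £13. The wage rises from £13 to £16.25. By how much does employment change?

From P·MP_L = w with MP_L = 5·L^(-1/2), the labor demand is L(w) = (65/w)^(2).
At w = 13: L = 25. At w = 16.25: L = 16.
ΔL = 16 − 25 = -9.

ΔL = -9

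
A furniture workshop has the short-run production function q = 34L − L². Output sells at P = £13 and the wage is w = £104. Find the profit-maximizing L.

L* = 13

The marginal product of L is MP_L = 34 − 2L.
A price-taking firm hires until the value of the marginal product equals the wage: P·MP_L = w, so 13·(34 − 2L) = 104.
Then 34 − 2L = 8, giving L = 13.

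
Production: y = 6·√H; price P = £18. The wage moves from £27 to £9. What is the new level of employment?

H* = 36

From P·MP_H = w with MP_H = 3·H^(-1/2), the labor demand is H(w) = (54/w)^(2).
At w = 27: H = 4. At w = 9: H = 36.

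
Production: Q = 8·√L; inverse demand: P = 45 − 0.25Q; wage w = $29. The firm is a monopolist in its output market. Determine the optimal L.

Marginal revenue from the inverse demand is MR = 45 − 0.5Q.
The marginal product is MP_L = 4·L^(-1/2).
A monopolist hires until marginal revenue product equals the wage: MR·MP_L = w.
At L, Q = 8·√L. Substituting and solving: (45 − 4·√L)·4·L^(-1/2) = 29 gives L = 16.

L* = 16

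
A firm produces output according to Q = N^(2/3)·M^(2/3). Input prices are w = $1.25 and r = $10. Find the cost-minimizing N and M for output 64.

Cost minimization requires the marginal rate of technical substitution to equal the input-price ratio: MP_N/MP_M = w/r.
Here MP_N/MP_M = (2/3)·(M/N)/(2/3) = (M/N). Setting this equal to 1.25/10 = 0.125 gives M = 0.125N.
Substituting into Q = 64: N^(2/3)·(0.125N)^(2/3) = 64.
Solving, N = 64 and M = 8.

N* = 64, M* = 8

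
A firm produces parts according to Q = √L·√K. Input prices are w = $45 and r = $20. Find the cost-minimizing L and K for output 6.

Cost minimization requires the marginal rate of technical substitution to equal the input-price ratio: MP_L/MP_K = w/r.
Here MP_L/MP_K = (1/2)·(K/L)/(1/2) = (K/L). Setting this equal to 45/20 = 2.25 gives K = 2.25L.
Substituting into Q = 6: L^(1/2)·(2.25L)^(1/2) = 6.
Solving, L = 4 and K = 9.

L* = 4, K* = 9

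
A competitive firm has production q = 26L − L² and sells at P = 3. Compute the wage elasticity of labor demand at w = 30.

ε = -0.625

From P·MP_L = w with MP_L = 26 − 2L, labor demand is L(w) = (26 − w/3)/2.
dL/dw = −1/(6) = -1/6.
At w = 30, L = 8, so ε = (dL/dw)·(w/L) = (-1/6)·(30/8) = -0.625.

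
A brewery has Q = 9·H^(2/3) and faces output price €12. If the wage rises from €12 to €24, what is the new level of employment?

H* = 27

From P·MP_H = w with MP_H = 6·H^(-1/3), the labor demand is H(w) = (72/w)^(3).
At w = 12: H = 216. At w = 24: H = 27.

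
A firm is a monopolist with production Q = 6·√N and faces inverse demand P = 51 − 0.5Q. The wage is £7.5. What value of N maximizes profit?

Marginal revenue from the inverse demand is MR = 51 − Q.
The marginal product is MP_N = 3·N^(-1/2).
A monopolist hires until marginal revenue product equals the wage: MR·MP_N = w.
At N, Q = 6·√N. Substituting and solving: (51 − 6·√N)·3·N^(-1/2) = 7.5 gives N = 36.

N* = 36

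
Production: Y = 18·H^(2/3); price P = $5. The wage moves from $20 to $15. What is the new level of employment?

From P·MP_H = w with MP_H = 12·H^(-1/3), the labor demand is H(w) = (60/w)^(3).
At w = 20: H = 27. At w = 15: H = 64.

H* = 64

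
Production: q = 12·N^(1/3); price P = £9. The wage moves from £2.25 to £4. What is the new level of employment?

N* = 27

From P·MP_N = w with MP_N = 4·N^(-2/3), the labor demand is N(w) = (36/w)^(3/2).
At w = 2.25: N = 64. At w = 4: N = 27.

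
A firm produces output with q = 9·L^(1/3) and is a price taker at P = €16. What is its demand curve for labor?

MP_L = (1/3)·9·L^(-2/3) = 3·L^(-2/3).
Setting P·MP_L = w: 48·L^(-2/3) = w.
Solving for L: L^(-2/3) = w/48, so L = (48/w)^(3/2).

L(w) = (48/w)^(3/2)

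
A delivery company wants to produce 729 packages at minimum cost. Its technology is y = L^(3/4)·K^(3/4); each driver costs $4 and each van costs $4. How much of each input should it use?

Cost minimization requires the marginal rate of technical substitution to equal the input-price ratio: MP_L/MP_K = w/r.
Here MP_L/MP_K = (3/4)·(K/L)/(3/4) = (K/L). Setting this equal to 4/4 = 1 gives K = L.
Substituting into y = 729: L^(3/4)·(L)^(3/4) = 729.
Solving, L = 81 and K = 81.

L* = 81, K* = 81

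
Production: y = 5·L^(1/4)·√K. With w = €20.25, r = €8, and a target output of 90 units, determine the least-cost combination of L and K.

L* = 16, K* = 81

Cost minimization requires the marginal rate of technical substitution to equal the input-price ratio: MP_L/MP_K = w/r.
Here MP_L/MP_K = (1/4)·(K/L)/(1/2) = 0.5·(K/L). Setting this equal to 20.25/8 = 2.53125 gives K = 5.0625L.
Substituting into y = 90: 5·L^(1/4)·(5.0625L)^(1/2) = 90.
Solving, L = 16 and K = 81.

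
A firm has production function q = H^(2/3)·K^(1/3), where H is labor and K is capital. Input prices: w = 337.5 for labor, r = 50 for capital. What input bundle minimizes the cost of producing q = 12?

H* = 8, K* = 27

Cost minimization requires the marginal rate of technical substitution to equal the input-price ratio: MP_H/MP_K = w/r.
Here MP_H/MP_K = (2/3)·(K/H)/(1/3) = 2·(K/H). Setting this equal to 337.5/50 = 6.75 gives K = 3.375H.
Substituting into q = 12: H^(2/3)·(3.375H)^(1/3) = 12.
Solving, H = 8 and K = 27.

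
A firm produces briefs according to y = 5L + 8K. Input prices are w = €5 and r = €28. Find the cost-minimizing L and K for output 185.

The inputs are perfect substitutes, so the firm uses whichever has the lower cost per unit of output.
Cost per unit of output via L is w/5 = 1; via K it is r/8 = 3.5. L is cheaper.
Producing y = 185 with L alone: L = 37, K = 0.

L* = 37, K* = 0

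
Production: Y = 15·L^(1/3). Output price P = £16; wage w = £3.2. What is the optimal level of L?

L* = 125

MP_L = (1/3)·15·L^(-2/3) = 5·L^(-2/3).
Profit maximization for a price taker requires P·MP_L = w: 16·5·L^(-2/3) = 3.2.
So L^(-2/3) = 0.04, which gives L = 125.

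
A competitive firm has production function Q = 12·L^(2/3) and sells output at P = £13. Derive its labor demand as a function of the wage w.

L(w) = 1124864/w³

MP_L = (2/3)·12·L^(-1/3) = 8·L^(-1/3).
Setting P·MP_L = w: 104·L^(-1/3) = w.
Solving for L: L^(-1/3) = w/104, so L = (104/w)^(3).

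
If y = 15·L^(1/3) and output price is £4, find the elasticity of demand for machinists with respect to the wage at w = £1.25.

ε = -1.5

MP_L = (1/3)·15·L^(-2/3), so P·MP_L = w gives 20·L^(-2/3) = w.
Solving, L(w) = (20/w)^(3/2). This is a constant-elasticity form: L ∝ w^(−3/2), so ε = −3/2.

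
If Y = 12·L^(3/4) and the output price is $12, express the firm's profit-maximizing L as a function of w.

MP_L = (3/4)·12·L^(-1/4) = 9·L^(-1/4).
Setting P·MP_L = w: 108·L^(-1/4) = w.
Solving for L: L^(-1/4) = w/108, so L = (108/w)^(4).

L(w) = (108/w)^(4)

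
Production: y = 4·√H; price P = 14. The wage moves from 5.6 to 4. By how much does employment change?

From P·MP_H = w with MP_H = 2·H^(-1/2), the labor demand is H(w) = (28/w)^(2).
At w = 5.6: H = 25. At w = 4: H = 49.
ΔH = 49 − 25 = 24.

ΔH = 24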